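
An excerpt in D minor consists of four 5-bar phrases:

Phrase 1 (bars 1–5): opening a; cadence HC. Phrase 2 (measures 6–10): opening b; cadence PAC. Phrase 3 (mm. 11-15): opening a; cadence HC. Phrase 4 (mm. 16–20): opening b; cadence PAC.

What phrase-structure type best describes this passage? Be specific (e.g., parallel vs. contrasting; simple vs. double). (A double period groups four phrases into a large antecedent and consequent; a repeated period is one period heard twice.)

repeated period

The cadence pattern HC–PAC–HC–PAC is weak–strong twice, and phrases 3–4 restate phrases 1–2: a period heard twice, not a double period (which would end weakly at phrase 2).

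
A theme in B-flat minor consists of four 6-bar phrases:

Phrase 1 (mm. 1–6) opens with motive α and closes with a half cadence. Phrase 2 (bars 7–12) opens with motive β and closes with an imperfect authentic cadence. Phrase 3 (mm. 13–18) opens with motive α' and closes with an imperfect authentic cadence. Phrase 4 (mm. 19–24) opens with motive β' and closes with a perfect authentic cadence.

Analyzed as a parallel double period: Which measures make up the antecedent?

In a double period the four phrases pair into a large antecedent (phrases 1–2, ending imperfect authentic cadence) and a large consequent (phrases 3–4, ending perfect authentic cadence). The antecedent spans measures 1–12.

measures 1–12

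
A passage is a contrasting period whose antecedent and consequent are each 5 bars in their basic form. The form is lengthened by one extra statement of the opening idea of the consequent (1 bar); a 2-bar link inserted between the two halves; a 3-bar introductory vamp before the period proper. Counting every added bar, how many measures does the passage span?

Basic contrasting period: 5 + 5 = 10 bars.
10 (basic form) + 1 (extra statement) + 2 (link) + 3 (introduction) = 16.

16 measures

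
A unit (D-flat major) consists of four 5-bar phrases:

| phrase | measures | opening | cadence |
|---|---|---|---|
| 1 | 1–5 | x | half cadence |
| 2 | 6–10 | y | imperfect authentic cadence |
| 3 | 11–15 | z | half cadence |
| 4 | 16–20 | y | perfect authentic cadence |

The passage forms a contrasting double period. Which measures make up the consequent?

In a double period the first pair of phrases (ending imperfect authentic cadence) is the large antecedent and the second pair (ending perfect authentic cadence) is the large consequent; the consequent is measures 11–20.

measures 11–20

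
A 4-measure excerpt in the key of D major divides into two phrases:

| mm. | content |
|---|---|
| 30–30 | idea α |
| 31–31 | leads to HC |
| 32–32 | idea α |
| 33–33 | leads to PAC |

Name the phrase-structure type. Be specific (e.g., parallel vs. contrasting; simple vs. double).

parallel period

Phrase 1 ends with a half cadence (weaker) and phrase 2 with a perfect authentic cadence (stronger): antecedent + consequent = a period.
The two phrases open with the same material (α / α), so the period is parallel.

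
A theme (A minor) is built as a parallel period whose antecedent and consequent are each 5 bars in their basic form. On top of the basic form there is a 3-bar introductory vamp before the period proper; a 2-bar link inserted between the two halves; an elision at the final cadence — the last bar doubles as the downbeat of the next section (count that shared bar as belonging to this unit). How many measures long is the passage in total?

Basic parallel period: 5 + 5 = 10 bars.
10 (basic form) + 3 (introduction) + 2 (link) = 15.
The elision shares a bar with the next section but does not change this unit's count.

15 measures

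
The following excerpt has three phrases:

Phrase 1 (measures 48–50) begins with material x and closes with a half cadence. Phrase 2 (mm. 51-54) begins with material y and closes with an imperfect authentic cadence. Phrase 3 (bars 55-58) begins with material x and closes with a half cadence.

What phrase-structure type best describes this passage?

The final phrase closes with a half cadence, which is not stronger than the preceding imperfect authentic cadence; the 3 phrases lack an overall antecedent–consequent design and so form a phrase group.

phrase group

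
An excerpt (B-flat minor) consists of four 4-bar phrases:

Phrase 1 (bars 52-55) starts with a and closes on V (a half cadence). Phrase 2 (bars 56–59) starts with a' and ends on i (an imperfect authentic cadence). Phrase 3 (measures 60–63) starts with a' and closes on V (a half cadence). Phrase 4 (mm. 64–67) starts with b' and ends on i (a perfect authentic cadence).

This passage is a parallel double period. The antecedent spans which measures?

measures 52–59

In a double period the four phrases pair into a large antecedent (phrases 1–2, ending imperfect authentic cadence) and a large consequent (phrases 3–4, ending perfect authentic cadence). The antecedent spans measures 52-59.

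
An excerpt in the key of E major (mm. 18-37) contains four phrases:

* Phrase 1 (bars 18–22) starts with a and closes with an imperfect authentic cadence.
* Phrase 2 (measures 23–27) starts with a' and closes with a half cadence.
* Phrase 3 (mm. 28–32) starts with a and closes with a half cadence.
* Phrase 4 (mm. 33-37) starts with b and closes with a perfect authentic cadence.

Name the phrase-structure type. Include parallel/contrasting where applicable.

parallel double period

Four phrases in two halves: the first half (mm. 18–27) ends with a half cadence, the second (mm. 28-37) with a perfect authentic cadence — a large antecedent–consequent pair, i.e. a double period.
Phrase 3 begins with the same material as phrase 1, making it parallel.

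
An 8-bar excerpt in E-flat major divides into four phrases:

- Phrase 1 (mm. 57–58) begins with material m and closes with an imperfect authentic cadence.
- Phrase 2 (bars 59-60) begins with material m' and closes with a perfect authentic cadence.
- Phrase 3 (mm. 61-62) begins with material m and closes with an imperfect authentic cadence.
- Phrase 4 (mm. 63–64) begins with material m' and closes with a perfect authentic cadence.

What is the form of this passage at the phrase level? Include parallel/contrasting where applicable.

repeated period

The cadence pattern IAC–PAC–IAC–PAC is weak–strong twice, and phrases 3–4 restate phrases 1–2: a period heard twice, not a double period (which would end weakly at phrase 2).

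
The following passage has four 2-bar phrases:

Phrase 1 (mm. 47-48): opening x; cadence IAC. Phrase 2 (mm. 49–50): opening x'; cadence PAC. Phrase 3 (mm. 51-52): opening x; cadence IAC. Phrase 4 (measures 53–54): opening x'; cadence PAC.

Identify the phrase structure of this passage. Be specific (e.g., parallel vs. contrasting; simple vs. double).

repeated period

The cadence pattern IAC–PAC–IAC–PAC is weak–strong twice, and phrases 3–4 restate phrases 1–2: a period heard twice, not a double period (which would end weakly at phrase 2).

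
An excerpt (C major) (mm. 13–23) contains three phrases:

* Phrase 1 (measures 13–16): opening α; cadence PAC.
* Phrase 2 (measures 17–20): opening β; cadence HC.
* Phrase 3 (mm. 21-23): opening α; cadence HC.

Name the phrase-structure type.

The final phrase closes with a half cadence, which is not stronger than the preceding half cadence; the 3 phrases lack an overall antecedent–consequent design and so form a phrase group.

phrase group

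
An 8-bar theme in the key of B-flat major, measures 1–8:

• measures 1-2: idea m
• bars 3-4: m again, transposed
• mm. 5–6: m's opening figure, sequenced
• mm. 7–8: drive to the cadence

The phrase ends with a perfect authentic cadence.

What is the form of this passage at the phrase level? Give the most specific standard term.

sentence

Basic idea (mm. 1-2) + its repetition (bars 3-4) form the presentation; fragmentation and cadence (measures 5–8) form the continuation — the 8-bar whole is a sentence.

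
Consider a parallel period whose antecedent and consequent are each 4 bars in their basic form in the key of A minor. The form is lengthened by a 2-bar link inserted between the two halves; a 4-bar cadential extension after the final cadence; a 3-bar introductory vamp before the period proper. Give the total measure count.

17 measures

Basic parallel period: 4 + 4 = 8 bars.
8 (basic form) + 2 (link) + 4 (cadential extension) + 3 (introduction) = 17.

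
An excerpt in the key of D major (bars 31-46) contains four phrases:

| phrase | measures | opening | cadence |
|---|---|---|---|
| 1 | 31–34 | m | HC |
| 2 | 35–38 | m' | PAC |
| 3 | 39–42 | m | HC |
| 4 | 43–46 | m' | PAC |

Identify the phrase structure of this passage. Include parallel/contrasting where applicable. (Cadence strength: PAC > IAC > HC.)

The cadence pattern HC–PAC–HC–PAC is weak–strong twice, and phrases 3–4 restate phrases 1–2: a period heard twice, not a double period (which would end weakly at phrase 2).

repeated period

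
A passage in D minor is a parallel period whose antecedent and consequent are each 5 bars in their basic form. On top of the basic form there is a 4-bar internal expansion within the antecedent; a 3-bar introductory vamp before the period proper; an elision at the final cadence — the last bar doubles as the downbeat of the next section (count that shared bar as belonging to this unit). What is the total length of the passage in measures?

Basic parallel period: 5 + 5 = 10 bars.
10 (basic form) + 4 (internal expansion) + 3 (introduction) = 17.
The elision shares a bar with the next section but does not change this unit's count.

17 measures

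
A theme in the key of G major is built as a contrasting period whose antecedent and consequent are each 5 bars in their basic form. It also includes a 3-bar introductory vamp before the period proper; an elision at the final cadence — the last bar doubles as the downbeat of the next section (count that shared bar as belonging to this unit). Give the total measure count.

Basic contrasting period: 5 + 5 = 10 bars.
10 (basic form) + 3 (introduction) = 13.
The elision shares a bar with the next section but does not change this unit's count.

13 measures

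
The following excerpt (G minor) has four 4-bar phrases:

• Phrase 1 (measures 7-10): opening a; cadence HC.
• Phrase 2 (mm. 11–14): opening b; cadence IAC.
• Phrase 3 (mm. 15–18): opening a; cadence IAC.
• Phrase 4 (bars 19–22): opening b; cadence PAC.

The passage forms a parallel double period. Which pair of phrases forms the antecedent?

phrases 1 and 2

In a double period the first pair of phrases (ending imperfect authentic cadence) is the large antecedent and the second pair (ending perfect authentic cadence) is the large consequent; the antecedent is phrases 1 and 2.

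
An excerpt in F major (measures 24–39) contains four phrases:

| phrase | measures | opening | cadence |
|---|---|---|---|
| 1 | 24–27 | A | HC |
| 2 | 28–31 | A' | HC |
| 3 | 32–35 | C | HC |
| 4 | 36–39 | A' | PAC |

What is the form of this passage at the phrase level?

Four phrases in two halves: the first half (mm. 24-31) ends with a half cadence, the second (bars 32–39) with a perfect authentic cadence — a large antecedent–consequent pair, i.e. a double period.
Phrase 3 begins with different material from phrase 1, making it contrasting.

contrasting double period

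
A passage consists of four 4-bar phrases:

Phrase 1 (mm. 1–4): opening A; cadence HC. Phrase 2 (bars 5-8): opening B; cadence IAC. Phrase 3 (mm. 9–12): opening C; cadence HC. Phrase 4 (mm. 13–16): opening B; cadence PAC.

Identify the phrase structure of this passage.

contrasting double period

Four phrases in two halves: the first half (mm. 1–8) ends with an imperfect authentic cadence, the second (measures 9-16) with a perfect authentic cadence — a large antecedent–consequent pair, i.e. a double period.
Phrase 3 begins with different material from phrase 1, making it contrasting.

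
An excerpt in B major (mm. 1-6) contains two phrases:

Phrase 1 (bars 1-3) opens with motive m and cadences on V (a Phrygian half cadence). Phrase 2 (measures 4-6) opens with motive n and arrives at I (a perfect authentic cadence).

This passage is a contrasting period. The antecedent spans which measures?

The antecedent is the phrase ending with the weaker cadence (Phrygian half cadence, phrase 1) and the consequent the one ending more conclusively (perfect authentic cadence, phrase 2); the antecedent is mm. 1–3.

measures 1–3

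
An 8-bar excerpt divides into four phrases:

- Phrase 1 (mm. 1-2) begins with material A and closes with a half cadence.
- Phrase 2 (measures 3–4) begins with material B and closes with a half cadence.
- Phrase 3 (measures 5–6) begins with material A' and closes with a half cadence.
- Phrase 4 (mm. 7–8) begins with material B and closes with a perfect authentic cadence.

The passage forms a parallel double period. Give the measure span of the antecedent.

measures 1–4

In a double period the four phrases pair into a large antecedent (phrases 1–2, ending half cadence) and a large consequent (phrases 3–4, ending perfect authentic cadence). The antecedent spans mm. 1–4.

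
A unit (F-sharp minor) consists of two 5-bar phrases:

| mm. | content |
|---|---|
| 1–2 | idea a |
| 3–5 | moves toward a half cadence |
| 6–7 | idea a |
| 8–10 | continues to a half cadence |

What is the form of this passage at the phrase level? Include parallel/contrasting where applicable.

repeated phrase

Both phrases have the same opening (a) and the same cadence (half cadence): the second is a restatement, not a consequent, so this is a repeated phrase rather than a period.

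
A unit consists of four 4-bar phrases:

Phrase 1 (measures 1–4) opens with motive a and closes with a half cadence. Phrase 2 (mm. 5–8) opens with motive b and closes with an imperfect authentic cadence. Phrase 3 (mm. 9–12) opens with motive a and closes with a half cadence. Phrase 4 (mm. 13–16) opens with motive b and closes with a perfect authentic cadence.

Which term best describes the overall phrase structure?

parallel double period

Four phrases in two halves: the first half (measures 1-8) ends with an imperfect authentic cadence, the second (mm. 9–16) with a perfect authentic cadence — a large antecedent–consequent pair, i.e. a double period.
Phrase 3 begins with the same material as phrase 1, making it parallel.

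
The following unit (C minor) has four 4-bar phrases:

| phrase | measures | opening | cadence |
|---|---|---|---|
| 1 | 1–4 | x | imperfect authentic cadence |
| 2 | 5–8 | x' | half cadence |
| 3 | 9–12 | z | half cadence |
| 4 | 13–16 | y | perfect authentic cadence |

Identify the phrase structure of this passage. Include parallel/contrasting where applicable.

Four phrases in two halves: the first half (mm. 1–8) ends with a half cadence, the second (bars 9–16) with a perfect authentic cadence — a large antecedent–consequent pair, i.e. a double period.
Phrase 3 begins with different material from phrase 1, making it contrasting.

contrasting double period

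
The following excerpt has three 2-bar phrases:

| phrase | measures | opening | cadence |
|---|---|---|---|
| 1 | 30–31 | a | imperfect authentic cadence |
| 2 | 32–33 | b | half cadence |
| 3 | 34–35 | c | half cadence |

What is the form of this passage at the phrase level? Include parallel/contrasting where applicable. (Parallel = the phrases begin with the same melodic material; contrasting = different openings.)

phrase group

The final phrase closes with a half cadence, which is not stronger than the preceding half cadence; the 3 phrases lack an overall antecedent–consequent design and so form a phrase group.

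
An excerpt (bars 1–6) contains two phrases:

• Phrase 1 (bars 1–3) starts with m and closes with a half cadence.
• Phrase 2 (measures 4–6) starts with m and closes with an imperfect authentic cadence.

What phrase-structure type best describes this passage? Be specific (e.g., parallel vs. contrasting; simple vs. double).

parallel period

Phrase 1 ends with a half cadence (weaker) and phrase 2 with an imperfect authentic cadence (stronger): antecedent + consequent = a period.
The two phrases open with the same material (m / m), so the period is parallel.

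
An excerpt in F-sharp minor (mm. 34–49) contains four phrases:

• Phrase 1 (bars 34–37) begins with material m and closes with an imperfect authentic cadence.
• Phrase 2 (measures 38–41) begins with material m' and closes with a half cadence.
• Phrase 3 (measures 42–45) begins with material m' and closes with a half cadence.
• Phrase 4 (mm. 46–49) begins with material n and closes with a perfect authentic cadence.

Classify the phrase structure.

parallel double period

Four phrases in two halves: the first half (mm. 34–41) ends with a half cadence, the second (mm. 42-49) with a perfect authentic cadence — a large antecedent–consequent pair, i.e. a double period.
Phrase 3 begins with the same material as phrase 1, making it parallel.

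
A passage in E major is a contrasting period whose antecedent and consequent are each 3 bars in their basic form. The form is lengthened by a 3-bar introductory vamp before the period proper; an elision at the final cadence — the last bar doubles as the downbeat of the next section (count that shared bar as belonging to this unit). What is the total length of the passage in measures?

9 measures

Basic contrasting period: 3 + 3 = 6 bars.
6 (basic form) + 3 (introduction) = 9.
The elision shares a bar with the next section but does not change this unit's count.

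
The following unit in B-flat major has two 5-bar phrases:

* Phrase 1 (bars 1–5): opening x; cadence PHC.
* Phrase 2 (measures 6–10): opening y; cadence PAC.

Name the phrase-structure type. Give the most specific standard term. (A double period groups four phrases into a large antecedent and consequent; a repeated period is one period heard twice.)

Phrase 1 ends with a Phrygian half cadence (weaker) and phrase 2 with a perfect authentic cadence (stronger): antecedent + consequent = a period.
The two phrases open with different material (x / y), so the period is contrasting.

contrasting period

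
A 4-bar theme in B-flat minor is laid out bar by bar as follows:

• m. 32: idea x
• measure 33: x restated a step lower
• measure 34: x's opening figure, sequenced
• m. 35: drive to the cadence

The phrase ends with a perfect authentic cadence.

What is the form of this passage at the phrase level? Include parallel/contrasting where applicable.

Basic idea (measure 32) + its repetition (bar 33) form the presentation; fragmentation and cadence (mm. 34–35) form the continuation — the 4-bar whole is a sentence.

sentence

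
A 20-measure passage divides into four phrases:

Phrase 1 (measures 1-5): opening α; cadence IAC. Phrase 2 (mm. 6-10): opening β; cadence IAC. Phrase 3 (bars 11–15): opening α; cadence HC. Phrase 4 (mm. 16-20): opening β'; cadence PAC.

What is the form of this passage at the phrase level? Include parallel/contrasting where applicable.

Four phrases in two halves: the first half (bars 1–10) ends with an imperfect authentic cadence, the second (mm. 11–20) with a perfect authentic cadence — a large antecedent–consequent pair, i.e. a double period.
Phrase 3 begins with the same material as phrase 1, making it parallel.

parallel double period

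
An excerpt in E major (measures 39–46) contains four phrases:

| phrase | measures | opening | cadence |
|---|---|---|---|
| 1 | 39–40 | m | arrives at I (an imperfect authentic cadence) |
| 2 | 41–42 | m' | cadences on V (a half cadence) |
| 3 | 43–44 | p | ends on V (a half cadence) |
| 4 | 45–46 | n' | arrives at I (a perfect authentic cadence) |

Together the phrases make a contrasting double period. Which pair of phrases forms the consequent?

phrases 3 and 4

In a double period the first pair of phrases (ending half cadence) is the large antecedent and the second pair (ending perfect authentic cadence) is the large consequent; the consequent is phrases 3 and 4.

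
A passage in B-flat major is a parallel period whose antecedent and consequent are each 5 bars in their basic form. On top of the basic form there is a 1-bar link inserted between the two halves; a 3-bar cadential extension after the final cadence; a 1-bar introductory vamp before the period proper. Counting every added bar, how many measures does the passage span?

Basic parallel period: 5 + 5 = 10 bars.
10 (basic form) + 1 (link) + 3 (cadential extension) + 1 (introduction) = 15.

15 measures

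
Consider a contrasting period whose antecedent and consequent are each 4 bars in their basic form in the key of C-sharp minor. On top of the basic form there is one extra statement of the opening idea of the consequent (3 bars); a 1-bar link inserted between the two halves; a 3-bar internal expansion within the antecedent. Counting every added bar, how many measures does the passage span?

Basic contrasting period: 4 + 4 = 8 bars.
8 (basic form) + 3 (extra statement) + 1 (link) + 3 (internal expansion) = 15.

15 measures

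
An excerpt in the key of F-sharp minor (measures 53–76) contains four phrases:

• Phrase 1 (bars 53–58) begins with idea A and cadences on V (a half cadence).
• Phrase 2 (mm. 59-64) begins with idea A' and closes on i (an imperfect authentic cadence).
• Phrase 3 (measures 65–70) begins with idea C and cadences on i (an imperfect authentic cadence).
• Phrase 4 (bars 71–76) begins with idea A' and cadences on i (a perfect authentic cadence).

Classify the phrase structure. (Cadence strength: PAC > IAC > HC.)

Four phrases in two halves: the first half (bars 53-64) ends with an imperfect authentic cadence, the second (mm. 65–76) with a perfect authentic cadence — a large antecedent–consequent pair, i.e. a double period.
Phrase 3 begins with different material from phrase 1, making it contrasting.

contrasting double period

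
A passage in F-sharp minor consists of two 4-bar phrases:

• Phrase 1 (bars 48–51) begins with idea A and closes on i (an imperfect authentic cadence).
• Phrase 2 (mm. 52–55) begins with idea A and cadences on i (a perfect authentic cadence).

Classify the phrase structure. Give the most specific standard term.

parallel period

Phrase 1 ends with an imperfect authentic cadence (weaker) and phrase 2 with a perfect authentic cadence (stronger): antecedent + consequent = a period.
The two phrases open with the same material (A / A), so the period is parallel.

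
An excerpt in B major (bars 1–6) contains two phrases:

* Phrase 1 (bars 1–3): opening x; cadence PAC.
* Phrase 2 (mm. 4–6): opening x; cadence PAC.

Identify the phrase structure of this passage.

Both phrases have the same opening (x) and the same cadence (perfect authentic cadence): the second is a restatement, not a consequent, so this is a repeated phrase rather than a period.

repeated phrase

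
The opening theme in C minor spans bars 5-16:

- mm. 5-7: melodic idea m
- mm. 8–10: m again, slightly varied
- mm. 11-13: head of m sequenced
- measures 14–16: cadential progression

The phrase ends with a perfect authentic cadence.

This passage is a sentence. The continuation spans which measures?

After the presentation (mm. 5-10), the continuation covers the fragmentation through the cadence: mm. 11–16.

measures 11–16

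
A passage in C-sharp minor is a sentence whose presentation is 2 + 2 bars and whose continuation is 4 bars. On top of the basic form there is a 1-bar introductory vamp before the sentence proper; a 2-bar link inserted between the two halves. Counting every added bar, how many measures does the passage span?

11 measures

Basic sentence: 2 + 2 + 4 = 8 bars.
8 (basic form) + 1 (introduction) + 2 (link) = 11.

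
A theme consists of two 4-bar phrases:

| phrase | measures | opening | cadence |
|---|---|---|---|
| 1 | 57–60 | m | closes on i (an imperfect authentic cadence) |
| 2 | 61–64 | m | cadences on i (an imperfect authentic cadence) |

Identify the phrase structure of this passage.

repeated phrase

Both phrases have the same opening (m) and the same cadence (imperfect authentic cadence): the second is a restatement, not a consequent, so this is a repeated phrase rather than a period.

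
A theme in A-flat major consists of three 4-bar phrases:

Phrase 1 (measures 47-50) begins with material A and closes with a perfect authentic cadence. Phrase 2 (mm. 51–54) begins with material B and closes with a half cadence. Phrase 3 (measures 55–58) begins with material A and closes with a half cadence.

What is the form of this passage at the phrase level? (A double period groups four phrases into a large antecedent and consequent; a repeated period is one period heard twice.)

phrase group

The final phrase closes with a half cadence, which is not stronger than the preceding half cadence; the 3 phrases lack an overall antecedent–consequent design and so form a phrase group.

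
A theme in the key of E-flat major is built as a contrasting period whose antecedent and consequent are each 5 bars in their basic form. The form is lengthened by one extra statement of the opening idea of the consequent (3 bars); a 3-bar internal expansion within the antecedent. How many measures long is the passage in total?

Basic contrasting period: 5 + 5 = 10 bars.
10 (basic form) + 3 (extra statement) + 3 (internal expansion) = 16.

16 measures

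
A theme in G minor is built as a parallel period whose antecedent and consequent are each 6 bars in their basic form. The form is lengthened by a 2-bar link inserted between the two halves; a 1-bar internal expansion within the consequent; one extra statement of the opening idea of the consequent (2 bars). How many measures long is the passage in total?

Basic parallel period: 6 + 6 = 12 bars.
12 (basic form) + 2 (link) + 1 (internal expansion) + 2 (extra statement) = 17.

17 measures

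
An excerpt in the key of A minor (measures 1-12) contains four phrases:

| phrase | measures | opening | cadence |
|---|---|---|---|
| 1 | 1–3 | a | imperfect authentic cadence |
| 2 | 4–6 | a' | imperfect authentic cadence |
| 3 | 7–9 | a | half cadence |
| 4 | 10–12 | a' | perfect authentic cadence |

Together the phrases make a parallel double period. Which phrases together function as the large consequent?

phrases 3 and 4

In a double period the first pair of phrases (ending imperfect authentic cadence) is the large antecedent and the second pair (ending perfect authentic cadence) is the large consequent; the consequent is phrases 3 and 4.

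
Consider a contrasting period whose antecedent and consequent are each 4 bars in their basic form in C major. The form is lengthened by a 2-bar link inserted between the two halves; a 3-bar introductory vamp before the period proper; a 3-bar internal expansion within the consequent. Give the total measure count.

Basic contrasting period: 4 + 4 = 8 bars.
8 (basic form) + 2 (link) + 3 (introduction) + 3 (internal expansion) = 16.

16 measures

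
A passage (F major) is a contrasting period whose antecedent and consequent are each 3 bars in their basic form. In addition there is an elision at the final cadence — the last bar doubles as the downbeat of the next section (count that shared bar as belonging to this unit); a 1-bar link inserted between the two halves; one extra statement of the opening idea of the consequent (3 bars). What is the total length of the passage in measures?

Basic contrasting period: 3 + 3 = 6 bars.
6 (basic form) + 1 (link) + 3 (extra statement) = 10.
The elision shares a bar with the next section but does not change this unit's count.

10 measures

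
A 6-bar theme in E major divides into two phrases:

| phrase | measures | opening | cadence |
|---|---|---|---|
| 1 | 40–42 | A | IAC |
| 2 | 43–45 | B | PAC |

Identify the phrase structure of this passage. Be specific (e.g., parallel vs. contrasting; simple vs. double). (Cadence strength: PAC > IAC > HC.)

Phrase 1 ends with an imperfect authentic cadence (weaker) and phrase 2 with a perfect authentic cadence (stronger): antecedent + consequent = a period.
The two phrases open with different material (A / B), so the period is contrasting.

contrasting period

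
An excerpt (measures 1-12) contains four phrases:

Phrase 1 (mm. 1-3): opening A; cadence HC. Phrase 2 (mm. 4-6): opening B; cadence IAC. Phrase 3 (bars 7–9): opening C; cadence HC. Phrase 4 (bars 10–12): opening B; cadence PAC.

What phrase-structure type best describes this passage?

contrasting double period

Four phrases in two halves: the first half (measures 1-6) ends with an imperfect authentic cadence, the second (bars 7–12) with a perfect authentic cadence — a large antecedent–consequent pair, i.e. a double period.
Phrase 3 begins with different material from phrase 1, making it contrasting.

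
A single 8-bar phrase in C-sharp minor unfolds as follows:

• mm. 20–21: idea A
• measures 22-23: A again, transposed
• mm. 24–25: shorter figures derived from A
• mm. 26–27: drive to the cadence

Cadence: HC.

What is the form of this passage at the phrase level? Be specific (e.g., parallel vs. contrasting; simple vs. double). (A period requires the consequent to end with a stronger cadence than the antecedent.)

sentence

Basic idea (mm. 20–21) + its repetition (mm. 22-23) form the presentation; fragmentation and cadence (bars 24-27) form the continuation — the 8-bar whole is a sentence.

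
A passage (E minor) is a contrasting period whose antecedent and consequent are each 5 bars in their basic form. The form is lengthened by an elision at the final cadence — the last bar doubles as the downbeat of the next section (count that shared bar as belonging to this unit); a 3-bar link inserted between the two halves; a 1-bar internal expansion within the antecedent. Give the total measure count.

14 measures

Basic contrasting period: 5 + 5 = 10 bars.
10 (basic form) + 3 (link) + 1 (internal expansion) = 14.
The elision shares a bar with the next section but does not change this unit's count.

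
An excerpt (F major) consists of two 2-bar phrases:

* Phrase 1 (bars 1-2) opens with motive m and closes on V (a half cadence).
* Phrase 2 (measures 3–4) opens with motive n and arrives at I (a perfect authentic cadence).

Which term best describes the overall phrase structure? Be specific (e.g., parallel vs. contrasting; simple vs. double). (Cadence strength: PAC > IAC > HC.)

contrasting period

Phrase 1 ends with a half cadence (weaker) and phrase 2 with a perfect authentic cadence (stronger): antecedent + consequent = a period.
The two phrases open with different material (m / n), so the period is contrasting.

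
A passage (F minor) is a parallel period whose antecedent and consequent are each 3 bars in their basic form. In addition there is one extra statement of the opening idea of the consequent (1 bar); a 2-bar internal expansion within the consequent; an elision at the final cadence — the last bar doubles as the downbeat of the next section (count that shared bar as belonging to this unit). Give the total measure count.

Basic parallel period: 3 + 3 = 6 bars.
6 (basic form) + 1 (extra statement) + 2 (internal expansion) = 9.
The elision shares a bar with the next section but does not change this unit's count.

9 measures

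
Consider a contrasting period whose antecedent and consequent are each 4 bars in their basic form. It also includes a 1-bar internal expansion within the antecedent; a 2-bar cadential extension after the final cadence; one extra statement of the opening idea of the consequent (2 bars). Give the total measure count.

13 measures

Basic contrasting period: 4 + 4 = 8 bars.
8 (basic form) + 1 (internal expansion) + 2 (cadential extension) + 2 (extra statement) = 13.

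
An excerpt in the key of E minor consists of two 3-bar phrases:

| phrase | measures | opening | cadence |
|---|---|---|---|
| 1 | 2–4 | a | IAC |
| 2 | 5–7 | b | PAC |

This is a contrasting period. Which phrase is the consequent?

The phrase ending with the weaker cadence (imperfect authentic cadence) is the antecedent; the one ending more conclusively (perfect authentic cadence) is the consequent. The consequent is phrase 2.

phrase 2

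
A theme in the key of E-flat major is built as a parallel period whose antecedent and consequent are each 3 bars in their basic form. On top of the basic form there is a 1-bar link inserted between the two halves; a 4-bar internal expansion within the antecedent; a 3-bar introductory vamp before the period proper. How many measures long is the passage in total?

Basic parallel period: 3 + 3 = 6 bars.
6 (basic form) + 1 (link) + 4 (internal expansion) + 3 (introduction) = 14.

14 measures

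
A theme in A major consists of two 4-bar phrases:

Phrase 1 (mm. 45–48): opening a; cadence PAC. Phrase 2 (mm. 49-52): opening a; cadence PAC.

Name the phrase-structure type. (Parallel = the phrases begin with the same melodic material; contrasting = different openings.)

repeated phrase

Both phrases have the same opening (a) and the same cadence (perfect authentic cadence): the second is a restatement, not a consequent, so this is a repeated phrase rather than a period.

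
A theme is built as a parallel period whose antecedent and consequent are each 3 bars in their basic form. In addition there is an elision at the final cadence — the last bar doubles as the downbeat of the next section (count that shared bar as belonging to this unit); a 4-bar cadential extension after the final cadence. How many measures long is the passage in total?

10 measures

Basic parallel period: 3 + 3 = 6 bars.
6 (basic form) + 4 (cadential extension) = 10.
The elision shares a bar with the next section but does not change this unit's count.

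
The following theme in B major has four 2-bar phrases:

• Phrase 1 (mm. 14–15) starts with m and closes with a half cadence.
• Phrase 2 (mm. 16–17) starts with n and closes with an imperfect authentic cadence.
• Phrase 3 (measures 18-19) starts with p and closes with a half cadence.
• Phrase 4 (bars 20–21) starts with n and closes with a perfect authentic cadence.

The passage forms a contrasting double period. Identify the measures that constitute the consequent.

measures 18–21

In a double period the four phrases pair into a large antecedent (phrases 1–2, ending imperfect authentic cadence) and a large consequent (phrases 3–4, ending perfect authentic cadence). The consequent spans mm. 18–21.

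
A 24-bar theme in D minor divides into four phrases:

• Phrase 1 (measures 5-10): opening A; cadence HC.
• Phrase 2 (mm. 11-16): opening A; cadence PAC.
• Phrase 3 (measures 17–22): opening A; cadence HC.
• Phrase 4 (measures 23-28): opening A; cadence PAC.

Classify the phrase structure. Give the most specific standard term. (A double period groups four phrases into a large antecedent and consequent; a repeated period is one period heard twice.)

The cadence pattern HC–PAC–HC–PAC is weak–strong twice, and phrases 3–4 restate phrases 1–2: a period heard twice, not a double period (which would end weakly at phrase 2).

repeated period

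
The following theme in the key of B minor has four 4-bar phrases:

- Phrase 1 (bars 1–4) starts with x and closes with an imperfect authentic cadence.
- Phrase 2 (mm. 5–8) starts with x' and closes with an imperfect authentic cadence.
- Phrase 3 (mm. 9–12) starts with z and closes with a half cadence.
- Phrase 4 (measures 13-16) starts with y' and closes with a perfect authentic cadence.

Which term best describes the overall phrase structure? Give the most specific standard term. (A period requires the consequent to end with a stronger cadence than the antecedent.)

contrasting double period

Four phrases in two halves: the first half (measures 1-8) ends with an imperfect authentic cadence, the second (measures 9–16) with a perfect authentic cadence — a large antecedent–consequent pair, i.e. a double period.
Phrase 3 begins with different material from phrase 1, making it contrasting.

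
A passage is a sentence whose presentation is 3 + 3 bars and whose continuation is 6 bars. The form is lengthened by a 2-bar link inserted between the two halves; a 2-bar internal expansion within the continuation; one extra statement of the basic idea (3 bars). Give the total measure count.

Basic sentence: 3 + 3 + 6 = 12 bars.
12 (basic form) + 2 (link) + 2 (internal expansion) + 3 (extra statement) = 19.

19 measures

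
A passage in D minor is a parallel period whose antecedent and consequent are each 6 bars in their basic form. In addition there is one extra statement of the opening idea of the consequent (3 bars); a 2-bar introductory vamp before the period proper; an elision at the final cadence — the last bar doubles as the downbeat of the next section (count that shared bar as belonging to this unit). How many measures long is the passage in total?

Basic parallel period: 6 + 6 = 12 bars.
12 (basic form) + 3 (extra statement) + 2 (introduction) = 17.
The elision shares a bar with the next section but does not change this unit's count.

17 measures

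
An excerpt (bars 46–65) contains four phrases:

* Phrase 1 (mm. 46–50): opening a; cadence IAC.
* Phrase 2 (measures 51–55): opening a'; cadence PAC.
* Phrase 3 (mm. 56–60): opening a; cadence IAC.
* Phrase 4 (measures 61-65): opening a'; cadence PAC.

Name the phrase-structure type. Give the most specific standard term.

repeated period

The cadence pattern IAC–PAC–IAC–PAC is weak–strong twice, and phrases 3–4 restate phrases 1–2: a period heard twice, not a double period (which would end weakly at phrase 2).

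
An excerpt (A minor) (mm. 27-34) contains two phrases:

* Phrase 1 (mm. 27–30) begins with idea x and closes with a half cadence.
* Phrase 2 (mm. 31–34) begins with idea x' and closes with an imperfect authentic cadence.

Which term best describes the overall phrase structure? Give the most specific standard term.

Phrase 1 ends with a half cadence (weaker) and phrase 2 with an imperfect authentic cadence (stronger): antecedent + consequent = a period.
The two phrases open with the same material (x / x'), so the period is parallel.

parallel period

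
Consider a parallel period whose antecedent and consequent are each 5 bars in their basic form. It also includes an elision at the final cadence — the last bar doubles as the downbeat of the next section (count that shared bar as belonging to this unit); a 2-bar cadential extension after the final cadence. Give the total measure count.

12 measures

Basic parallel period: 5 + 5 = 10 bars.
10 (basic form) + 2 (cadential extension) = 12.
The elision shares a bar with the next section but does not change this unit's count.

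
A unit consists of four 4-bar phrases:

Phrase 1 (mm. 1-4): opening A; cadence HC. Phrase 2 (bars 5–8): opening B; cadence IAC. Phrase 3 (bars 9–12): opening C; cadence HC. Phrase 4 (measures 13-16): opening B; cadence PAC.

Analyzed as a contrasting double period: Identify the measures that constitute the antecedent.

measures 1–8

In a double period the four phrases pair into a large antecedent (phrases 1–2, ending imperfect authentic cadence) and a large consequent (phrases 3–4, ending perfect authentic cadence). The antecedent spans mm. 1–8.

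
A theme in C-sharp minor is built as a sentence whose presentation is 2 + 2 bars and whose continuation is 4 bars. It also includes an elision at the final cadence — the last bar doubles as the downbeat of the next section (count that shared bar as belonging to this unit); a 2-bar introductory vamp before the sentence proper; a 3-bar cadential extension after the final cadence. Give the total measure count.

13 measures

Basic sentence: 2 + 2 + 4 = 8 bars.
8 (basic form) + 2 (introduction) + 3 (cadential extension) = 13.
The elision shares a bar with the next section but does not change this unit's count.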